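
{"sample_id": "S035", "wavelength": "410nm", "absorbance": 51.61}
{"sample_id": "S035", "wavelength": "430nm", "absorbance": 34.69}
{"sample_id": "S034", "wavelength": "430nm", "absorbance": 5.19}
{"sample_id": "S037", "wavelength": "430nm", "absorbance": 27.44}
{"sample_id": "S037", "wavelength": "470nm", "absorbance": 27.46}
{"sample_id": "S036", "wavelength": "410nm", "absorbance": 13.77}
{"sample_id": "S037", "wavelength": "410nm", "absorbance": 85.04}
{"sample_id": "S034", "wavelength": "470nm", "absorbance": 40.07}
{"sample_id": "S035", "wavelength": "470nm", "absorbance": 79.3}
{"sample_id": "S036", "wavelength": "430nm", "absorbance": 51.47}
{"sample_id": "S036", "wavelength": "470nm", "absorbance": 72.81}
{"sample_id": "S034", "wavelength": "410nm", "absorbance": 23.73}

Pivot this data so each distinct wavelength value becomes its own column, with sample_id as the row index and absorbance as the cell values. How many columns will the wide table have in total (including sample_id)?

1 column for sample_id plus 3 distinct wavelength values → 4 columns.

4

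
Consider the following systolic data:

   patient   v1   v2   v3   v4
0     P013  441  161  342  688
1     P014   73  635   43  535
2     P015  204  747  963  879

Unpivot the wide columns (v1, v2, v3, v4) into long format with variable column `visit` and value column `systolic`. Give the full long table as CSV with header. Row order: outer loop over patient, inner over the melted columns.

Each (patient, column) pair becomes one row: 3 × 4 = 12 rows.
For example, (P013, v1) → systolic=441.

patient,visit,systolic
P013,v1,441
P013,v2,161
P013,v3,342
P013,v4,688
P014,v1,73
P014,v2,635
P014,v3,43
P014,v4,535
P015,v1,204
P015,v2,747
P015,v3,963
P015,v4,879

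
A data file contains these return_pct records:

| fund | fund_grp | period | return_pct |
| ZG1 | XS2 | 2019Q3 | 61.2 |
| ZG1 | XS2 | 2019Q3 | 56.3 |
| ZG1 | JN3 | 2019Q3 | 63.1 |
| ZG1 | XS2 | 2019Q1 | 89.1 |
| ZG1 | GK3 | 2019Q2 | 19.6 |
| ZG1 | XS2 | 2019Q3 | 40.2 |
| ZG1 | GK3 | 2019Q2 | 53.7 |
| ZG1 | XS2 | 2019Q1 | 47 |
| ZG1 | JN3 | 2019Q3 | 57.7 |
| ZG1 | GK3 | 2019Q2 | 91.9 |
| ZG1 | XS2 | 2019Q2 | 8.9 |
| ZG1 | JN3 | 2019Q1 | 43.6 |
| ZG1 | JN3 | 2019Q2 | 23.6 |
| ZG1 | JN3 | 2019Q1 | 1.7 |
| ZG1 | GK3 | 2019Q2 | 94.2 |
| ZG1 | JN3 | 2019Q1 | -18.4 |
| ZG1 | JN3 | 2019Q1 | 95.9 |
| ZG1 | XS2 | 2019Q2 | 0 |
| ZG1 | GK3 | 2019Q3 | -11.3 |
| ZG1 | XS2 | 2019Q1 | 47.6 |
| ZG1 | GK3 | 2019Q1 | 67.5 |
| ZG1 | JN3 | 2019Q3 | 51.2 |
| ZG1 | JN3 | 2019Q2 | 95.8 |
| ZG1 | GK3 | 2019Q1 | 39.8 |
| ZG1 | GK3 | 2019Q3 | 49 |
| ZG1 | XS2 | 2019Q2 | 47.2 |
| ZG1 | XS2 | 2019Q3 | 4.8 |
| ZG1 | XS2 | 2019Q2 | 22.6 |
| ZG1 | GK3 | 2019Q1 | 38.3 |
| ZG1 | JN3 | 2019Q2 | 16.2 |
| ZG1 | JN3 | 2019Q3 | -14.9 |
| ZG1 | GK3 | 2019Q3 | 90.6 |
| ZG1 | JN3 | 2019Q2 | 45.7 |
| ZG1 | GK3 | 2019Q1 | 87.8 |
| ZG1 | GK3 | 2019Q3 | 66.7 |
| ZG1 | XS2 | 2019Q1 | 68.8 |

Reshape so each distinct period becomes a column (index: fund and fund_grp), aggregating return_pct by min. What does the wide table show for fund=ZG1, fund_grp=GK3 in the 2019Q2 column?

Rows with fund=ZG1, fund_grp=GK3 and period=2019Q2: return_pct values are 19.6, 53.7, 91.9, 94.2.
min(19.6, 53.7, 91.9, 94.2) = 19.6.

19.6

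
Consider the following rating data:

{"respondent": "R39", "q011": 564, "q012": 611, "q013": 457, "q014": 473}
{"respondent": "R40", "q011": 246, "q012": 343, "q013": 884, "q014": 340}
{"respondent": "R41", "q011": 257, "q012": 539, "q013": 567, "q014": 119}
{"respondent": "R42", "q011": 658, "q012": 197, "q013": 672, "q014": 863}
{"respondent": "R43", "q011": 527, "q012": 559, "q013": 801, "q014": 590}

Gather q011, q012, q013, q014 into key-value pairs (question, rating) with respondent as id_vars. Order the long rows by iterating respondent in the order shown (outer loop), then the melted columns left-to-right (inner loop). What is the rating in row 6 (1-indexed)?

343

20 rows total (5 × 4). Row 6: index ⌊(6-1)/4⌋ = 1 into respondent → R40; (6-1) mod 4 = 1 into the melted columns → q012.
So row 6 is (R40, q012, 343); rating = 343.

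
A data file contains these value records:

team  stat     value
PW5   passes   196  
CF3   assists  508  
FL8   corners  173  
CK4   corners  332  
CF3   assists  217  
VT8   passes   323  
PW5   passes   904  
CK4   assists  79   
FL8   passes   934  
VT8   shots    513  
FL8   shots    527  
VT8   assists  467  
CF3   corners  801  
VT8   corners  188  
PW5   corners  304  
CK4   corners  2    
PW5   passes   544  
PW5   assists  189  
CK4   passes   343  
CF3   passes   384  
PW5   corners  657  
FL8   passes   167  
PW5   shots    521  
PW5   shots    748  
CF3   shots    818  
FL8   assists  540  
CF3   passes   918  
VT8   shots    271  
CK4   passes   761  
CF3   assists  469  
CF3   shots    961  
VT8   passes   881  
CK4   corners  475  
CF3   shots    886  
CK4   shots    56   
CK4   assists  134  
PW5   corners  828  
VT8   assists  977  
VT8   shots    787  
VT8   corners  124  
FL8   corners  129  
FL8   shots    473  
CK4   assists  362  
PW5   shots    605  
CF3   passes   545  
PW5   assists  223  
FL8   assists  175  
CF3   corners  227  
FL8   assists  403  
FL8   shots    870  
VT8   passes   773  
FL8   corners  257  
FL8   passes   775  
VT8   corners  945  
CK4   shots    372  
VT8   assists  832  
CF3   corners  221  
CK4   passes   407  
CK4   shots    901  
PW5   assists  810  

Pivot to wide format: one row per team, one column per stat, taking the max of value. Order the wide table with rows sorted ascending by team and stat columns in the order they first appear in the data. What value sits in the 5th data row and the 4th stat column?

787

With rows sorted ascending by team, row 5 is team=VT8. stat columns in first-appearance order: passes, assists, corners, shots; column 4 is shots.
Long rows with team=VT8, stat=shots: max(513, 271, 787) = 787.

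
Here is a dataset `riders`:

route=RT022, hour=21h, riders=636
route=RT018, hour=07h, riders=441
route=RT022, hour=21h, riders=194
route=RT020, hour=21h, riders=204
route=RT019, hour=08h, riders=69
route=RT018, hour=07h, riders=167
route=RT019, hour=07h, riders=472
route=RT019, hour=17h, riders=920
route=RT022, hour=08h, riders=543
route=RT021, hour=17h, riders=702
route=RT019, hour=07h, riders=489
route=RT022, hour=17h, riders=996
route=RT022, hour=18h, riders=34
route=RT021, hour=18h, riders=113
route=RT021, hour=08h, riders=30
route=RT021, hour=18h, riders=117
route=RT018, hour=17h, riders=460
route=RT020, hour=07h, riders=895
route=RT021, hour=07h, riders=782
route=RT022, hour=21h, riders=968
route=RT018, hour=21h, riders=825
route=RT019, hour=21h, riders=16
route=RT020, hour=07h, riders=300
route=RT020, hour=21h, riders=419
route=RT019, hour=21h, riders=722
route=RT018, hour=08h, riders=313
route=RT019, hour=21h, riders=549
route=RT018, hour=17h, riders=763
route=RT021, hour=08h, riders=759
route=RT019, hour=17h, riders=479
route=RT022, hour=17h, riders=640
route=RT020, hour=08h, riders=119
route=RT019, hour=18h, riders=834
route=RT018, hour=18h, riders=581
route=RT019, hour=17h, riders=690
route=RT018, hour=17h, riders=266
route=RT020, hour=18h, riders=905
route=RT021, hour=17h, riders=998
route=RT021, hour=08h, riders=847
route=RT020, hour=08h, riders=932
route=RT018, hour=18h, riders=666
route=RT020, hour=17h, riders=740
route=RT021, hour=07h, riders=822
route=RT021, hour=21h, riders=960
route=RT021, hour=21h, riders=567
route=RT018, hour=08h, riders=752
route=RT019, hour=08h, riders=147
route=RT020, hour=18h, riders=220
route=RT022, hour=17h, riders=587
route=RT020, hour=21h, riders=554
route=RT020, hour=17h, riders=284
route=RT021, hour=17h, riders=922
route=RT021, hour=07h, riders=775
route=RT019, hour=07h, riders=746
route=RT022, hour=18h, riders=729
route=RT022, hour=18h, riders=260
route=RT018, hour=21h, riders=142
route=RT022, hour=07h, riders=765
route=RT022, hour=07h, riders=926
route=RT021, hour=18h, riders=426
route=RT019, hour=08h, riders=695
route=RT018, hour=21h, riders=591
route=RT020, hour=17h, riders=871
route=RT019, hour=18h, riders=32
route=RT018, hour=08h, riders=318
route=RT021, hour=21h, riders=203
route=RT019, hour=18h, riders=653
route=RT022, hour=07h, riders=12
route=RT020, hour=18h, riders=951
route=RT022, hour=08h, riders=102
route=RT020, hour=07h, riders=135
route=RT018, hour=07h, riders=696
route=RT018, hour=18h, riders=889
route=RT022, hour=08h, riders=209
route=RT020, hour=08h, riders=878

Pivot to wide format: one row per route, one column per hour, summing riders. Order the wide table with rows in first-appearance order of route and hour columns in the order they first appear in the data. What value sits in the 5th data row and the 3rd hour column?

1636

With rows in first-appearance order of route, row 5 is route=RT021. hour columns in first-appearance order: 21h, 07h, 08h, 17h, 18h; column 3 is 08h.
Long rows with route=RT021, hour=08h: 30 + 759 + 847 = 1636.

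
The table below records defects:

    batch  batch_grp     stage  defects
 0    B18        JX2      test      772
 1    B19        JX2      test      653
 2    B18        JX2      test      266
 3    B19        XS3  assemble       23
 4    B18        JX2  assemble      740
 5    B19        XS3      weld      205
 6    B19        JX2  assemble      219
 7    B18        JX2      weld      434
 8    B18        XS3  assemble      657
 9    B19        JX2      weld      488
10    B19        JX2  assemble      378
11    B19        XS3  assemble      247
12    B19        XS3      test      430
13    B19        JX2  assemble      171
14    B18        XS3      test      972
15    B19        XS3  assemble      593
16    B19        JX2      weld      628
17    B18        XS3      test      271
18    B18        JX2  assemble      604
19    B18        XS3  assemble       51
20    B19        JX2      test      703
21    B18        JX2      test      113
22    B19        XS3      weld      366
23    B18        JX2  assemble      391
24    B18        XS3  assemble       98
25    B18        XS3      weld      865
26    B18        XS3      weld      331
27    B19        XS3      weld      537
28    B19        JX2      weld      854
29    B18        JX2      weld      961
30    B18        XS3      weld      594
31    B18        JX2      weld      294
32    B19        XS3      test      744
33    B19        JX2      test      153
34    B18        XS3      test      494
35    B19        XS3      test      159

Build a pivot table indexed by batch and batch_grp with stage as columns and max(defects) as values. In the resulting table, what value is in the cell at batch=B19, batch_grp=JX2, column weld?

854

Rows with batch=B19, batch_grp=JX2 and stage=weld: defects values are 488, 628, 854.
max(488, 628, 854) = 854.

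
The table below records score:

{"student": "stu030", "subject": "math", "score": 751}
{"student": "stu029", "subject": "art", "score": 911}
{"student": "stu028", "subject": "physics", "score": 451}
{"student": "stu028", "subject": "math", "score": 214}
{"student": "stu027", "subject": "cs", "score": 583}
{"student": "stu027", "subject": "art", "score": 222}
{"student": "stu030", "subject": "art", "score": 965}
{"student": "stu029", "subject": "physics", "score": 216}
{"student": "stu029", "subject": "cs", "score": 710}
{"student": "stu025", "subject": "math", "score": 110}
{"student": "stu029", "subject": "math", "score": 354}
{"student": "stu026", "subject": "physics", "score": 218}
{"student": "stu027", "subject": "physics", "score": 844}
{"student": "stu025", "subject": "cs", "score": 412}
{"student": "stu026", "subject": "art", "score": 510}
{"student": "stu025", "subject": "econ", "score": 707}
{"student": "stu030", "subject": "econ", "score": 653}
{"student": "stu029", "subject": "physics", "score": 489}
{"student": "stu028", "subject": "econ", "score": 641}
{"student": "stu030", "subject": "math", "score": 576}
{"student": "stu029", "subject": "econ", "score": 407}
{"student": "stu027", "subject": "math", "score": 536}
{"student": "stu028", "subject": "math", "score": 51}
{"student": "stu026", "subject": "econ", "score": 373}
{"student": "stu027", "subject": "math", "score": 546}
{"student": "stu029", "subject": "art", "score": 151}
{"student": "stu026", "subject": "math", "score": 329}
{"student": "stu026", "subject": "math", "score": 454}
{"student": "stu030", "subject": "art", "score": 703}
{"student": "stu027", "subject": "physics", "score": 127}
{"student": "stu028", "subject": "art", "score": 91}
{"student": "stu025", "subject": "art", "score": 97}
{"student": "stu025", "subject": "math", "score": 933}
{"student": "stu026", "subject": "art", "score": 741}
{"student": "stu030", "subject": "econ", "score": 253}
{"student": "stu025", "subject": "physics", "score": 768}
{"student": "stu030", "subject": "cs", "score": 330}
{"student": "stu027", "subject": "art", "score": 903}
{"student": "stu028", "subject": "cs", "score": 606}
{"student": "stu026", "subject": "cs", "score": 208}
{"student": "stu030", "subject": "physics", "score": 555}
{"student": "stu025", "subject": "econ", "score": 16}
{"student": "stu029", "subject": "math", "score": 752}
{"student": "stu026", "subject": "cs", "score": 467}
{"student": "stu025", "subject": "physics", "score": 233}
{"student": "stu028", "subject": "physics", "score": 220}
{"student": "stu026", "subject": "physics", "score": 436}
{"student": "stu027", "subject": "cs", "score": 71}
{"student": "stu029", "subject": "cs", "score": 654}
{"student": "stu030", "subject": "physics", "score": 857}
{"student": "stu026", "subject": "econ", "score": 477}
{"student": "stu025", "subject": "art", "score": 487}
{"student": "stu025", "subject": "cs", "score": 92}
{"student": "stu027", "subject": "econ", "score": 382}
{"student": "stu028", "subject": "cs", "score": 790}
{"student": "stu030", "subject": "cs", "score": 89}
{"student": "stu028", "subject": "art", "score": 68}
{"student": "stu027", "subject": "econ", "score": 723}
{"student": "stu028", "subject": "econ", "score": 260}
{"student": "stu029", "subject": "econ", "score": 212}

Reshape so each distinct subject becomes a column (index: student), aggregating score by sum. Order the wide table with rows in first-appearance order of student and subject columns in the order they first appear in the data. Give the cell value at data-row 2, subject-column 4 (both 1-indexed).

With rows in first-appearance order of student, row 2 is student=stu029. subject columns in first-appearance order: math, art, physics, cs, econ; column 4 is cs.
Long rows with student=stu029, subject=cs: 710 + 654 = 1364.

1364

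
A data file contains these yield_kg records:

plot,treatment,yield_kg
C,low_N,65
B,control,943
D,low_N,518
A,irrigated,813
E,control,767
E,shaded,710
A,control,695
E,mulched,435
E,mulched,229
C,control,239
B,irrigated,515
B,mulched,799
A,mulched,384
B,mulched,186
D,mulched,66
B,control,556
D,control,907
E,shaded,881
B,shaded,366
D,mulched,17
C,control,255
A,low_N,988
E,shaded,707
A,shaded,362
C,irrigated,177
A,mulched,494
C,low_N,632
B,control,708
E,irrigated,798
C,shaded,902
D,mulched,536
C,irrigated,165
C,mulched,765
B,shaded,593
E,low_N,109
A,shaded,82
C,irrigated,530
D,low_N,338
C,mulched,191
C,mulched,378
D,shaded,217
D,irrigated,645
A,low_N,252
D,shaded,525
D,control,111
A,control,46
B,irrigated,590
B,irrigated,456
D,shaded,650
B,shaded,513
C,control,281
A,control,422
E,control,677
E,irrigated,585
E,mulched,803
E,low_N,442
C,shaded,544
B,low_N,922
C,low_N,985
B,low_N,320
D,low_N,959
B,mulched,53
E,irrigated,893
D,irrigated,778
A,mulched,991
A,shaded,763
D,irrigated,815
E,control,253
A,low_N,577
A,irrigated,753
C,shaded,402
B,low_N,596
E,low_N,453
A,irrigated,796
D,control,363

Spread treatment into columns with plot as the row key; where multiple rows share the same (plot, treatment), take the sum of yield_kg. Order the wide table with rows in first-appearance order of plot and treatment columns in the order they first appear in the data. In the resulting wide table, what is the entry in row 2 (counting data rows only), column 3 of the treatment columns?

1561

With rows in first-appearance order of plot, row 2 is plot=B. treatment columns in first-appearance order: low_N, control, irrigated, shaded, mulched; column 3 is irrigated.
Long rows with plot=B, treatment=irrigated: 515 + 590 + 456 = 1561.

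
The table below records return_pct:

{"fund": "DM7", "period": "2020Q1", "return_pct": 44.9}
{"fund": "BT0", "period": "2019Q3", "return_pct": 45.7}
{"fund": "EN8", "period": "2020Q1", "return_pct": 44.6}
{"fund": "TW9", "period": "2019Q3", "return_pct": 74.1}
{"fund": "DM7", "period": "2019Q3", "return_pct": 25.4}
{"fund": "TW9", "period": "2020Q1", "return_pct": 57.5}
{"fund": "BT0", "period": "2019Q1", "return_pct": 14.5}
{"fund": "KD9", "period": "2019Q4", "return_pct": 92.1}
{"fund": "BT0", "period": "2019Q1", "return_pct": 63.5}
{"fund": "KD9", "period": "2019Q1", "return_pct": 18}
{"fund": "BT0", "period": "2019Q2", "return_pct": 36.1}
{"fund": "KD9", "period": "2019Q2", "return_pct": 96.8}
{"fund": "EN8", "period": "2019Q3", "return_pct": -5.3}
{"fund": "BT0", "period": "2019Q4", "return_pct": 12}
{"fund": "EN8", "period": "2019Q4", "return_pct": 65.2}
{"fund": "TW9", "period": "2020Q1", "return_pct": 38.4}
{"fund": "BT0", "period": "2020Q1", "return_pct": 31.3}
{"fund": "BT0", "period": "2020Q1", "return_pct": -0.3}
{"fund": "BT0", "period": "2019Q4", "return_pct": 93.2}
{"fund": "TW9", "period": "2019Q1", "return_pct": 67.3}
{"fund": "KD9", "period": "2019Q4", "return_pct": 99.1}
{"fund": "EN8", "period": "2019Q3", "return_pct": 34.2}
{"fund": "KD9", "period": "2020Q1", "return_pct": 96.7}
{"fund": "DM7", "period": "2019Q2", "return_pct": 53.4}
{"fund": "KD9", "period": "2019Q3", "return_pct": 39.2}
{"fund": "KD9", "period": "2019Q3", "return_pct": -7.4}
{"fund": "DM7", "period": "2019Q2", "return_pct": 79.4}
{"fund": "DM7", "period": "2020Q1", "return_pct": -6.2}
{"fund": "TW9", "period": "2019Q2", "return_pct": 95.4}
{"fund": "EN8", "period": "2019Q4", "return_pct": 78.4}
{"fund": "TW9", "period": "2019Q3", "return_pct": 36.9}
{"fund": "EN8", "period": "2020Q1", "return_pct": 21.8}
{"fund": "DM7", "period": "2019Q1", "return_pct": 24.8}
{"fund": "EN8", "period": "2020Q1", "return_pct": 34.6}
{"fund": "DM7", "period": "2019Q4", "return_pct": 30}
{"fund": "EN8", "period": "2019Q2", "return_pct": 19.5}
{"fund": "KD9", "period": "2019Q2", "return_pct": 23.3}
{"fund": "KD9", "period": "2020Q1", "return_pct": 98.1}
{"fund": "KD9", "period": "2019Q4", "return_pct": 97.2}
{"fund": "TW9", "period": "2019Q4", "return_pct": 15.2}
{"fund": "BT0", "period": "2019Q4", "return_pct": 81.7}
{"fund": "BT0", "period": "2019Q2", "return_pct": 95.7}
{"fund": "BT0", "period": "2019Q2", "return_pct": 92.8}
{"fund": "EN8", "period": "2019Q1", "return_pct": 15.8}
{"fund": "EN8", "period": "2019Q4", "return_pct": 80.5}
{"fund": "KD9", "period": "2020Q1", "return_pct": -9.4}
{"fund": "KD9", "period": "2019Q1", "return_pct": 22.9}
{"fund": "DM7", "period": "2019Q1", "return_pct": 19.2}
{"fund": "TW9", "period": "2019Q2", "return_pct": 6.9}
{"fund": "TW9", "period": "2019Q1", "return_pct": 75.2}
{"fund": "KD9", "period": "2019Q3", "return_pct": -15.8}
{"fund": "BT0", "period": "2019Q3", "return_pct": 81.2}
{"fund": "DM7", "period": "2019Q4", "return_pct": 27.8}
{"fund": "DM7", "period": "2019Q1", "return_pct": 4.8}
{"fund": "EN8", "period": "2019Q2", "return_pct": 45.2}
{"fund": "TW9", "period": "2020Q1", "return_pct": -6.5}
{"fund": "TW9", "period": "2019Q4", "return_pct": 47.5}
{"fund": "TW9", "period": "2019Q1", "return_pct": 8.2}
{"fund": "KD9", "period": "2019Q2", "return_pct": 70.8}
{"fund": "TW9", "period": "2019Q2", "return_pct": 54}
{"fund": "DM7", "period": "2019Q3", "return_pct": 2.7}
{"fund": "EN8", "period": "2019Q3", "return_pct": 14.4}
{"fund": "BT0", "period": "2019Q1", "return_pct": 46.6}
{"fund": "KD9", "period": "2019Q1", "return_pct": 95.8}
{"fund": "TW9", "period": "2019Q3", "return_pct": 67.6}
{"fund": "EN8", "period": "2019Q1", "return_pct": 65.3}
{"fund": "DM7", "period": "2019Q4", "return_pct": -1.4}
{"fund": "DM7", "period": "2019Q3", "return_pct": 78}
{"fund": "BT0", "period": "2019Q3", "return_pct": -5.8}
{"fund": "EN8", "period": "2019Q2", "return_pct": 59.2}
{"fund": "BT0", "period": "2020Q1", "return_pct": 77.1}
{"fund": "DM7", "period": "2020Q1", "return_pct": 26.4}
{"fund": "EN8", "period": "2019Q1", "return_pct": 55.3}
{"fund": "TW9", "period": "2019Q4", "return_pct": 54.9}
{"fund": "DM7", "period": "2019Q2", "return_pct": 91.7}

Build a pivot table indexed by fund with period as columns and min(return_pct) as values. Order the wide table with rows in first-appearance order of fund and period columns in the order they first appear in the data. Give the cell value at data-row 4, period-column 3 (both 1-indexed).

8.2

With rows in first-appearance order of fund, row 4 is fund=TW9. period columns in first-appearance order: 2020Q1, 2019Q3, 2019Q1, 2019Q4, 2019Q2; column 3 is 2019Q1.
Long rows with fund=TW9, period=2019Q1: min(67.3, 75.2, 8.2) = 8.2.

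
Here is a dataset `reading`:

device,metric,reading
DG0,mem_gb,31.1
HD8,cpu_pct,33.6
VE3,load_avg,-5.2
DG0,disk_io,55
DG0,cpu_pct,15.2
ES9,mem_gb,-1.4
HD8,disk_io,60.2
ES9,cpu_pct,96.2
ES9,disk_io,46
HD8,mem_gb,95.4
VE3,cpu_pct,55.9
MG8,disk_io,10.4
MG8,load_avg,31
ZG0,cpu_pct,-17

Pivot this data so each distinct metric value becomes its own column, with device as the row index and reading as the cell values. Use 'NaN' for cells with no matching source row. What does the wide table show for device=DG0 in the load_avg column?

NaN

No long-format row has device=DG0 and metric=load_avg, so the cell is NaN.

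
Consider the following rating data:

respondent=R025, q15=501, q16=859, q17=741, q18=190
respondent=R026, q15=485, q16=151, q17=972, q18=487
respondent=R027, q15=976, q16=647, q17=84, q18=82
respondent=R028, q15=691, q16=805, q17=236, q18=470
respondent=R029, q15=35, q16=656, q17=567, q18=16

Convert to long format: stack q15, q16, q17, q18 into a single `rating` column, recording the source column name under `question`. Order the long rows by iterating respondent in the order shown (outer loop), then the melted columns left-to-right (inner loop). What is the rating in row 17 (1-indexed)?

20 rows total (5 × 4). Row 17: index ⌊(17-1)/4⌋ = 4 into respondent → R029; (17-1) mod 4 = 0 into the melted columns → q15.
So row 17 is (R029, q15, 35); rating = 35.

35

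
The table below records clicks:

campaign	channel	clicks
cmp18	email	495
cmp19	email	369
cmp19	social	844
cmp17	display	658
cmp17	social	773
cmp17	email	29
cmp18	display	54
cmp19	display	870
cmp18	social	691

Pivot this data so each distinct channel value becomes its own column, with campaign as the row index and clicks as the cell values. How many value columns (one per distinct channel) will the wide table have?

3

3 distinct channel values: email, social, display.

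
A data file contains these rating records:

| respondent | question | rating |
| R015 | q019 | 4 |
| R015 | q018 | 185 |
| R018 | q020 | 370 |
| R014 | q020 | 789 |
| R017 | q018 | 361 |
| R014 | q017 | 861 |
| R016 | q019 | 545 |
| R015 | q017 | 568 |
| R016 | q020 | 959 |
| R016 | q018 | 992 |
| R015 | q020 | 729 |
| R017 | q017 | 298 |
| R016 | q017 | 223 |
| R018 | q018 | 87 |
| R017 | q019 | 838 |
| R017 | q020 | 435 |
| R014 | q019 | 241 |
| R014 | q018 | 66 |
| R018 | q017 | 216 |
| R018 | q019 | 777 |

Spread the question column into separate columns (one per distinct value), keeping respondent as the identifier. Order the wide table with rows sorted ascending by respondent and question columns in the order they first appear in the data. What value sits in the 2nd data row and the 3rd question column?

With rows sorted ascending by respondent, row 2 is respondent=R015. question columns in first-appearance order: q019, q018, q020, q017; column 3 is q020.
Long rows with respondent=R015, question=q020: rating = 729.

729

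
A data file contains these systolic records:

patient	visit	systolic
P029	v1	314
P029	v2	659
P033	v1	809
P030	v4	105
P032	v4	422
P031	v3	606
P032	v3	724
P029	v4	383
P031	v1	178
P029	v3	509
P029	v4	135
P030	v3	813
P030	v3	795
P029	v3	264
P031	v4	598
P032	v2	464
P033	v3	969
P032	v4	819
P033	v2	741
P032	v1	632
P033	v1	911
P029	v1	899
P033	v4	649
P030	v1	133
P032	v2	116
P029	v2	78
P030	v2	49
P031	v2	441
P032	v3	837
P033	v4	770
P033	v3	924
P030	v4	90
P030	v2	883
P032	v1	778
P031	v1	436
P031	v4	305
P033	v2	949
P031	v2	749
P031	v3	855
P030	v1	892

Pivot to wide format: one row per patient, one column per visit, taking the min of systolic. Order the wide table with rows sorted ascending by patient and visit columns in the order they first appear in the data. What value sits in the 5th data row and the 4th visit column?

With rows sorted ascending by patient, row 5 is patient=P033. visit columns in first-appearance order: v1, v2, v4, v3; column 4 is v3.
Long rows with patient=P033, visit=v3: min(969, 924) = 924.

924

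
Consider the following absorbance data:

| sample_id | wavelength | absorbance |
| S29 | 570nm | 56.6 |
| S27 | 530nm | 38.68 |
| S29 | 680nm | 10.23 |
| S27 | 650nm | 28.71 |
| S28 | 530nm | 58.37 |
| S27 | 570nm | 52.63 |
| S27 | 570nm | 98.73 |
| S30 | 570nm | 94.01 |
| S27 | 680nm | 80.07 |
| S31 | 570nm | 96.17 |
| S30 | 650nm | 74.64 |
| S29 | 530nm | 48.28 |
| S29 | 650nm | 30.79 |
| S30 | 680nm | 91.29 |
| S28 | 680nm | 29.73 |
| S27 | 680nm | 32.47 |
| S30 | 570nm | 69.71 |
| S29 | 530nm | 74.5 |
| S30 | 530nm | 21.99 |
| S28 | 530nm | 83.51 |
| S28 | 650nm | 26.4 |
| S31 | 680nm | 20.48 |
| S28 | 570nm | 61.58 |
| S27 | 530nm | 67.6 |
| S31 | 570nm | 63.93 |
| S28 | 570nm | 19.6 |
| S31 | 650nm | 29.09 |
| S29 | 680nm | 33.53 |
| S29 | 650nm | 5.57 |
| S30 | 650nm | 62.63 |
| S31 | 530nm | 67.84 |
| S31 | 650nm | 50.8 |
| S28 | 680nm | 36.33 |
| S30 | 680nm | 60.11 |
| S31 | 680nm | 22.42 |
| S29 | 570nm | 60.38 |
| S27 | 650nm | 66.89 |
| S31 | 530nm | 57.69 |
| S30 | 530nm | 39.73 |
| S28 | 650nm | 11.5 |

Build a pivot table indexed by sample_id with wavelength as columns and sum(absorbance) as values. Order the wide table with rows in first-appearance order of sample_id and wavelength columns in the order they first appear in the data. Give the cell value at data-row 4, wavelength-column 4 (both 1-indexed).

With rows in first-appearance order of sample_id, row 4 is sample_id=S30. wavelength columns in first-appearance order: 570nm, 530nm, 680nm, 650nm; column 4 is 650nm.
Long rows with sample_id=S30, wavelength=650nm: 74.64 + 62.63 = 137.27.

137.27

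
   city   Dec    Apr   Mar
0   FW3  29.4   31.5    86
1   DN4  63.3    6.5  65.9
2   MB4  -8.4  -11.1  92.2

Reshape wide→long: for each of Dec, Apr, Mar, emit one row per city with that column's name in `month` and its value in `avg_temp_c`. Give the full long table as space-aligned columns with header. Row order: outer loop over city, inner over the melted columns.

city  month  avg_temp_c
FW3   Dec    29.4      
FW3   Apr    31.5      
FW3   Mar    86        
DN4   Dec    63.3      
DN4   Apr    6.5       
DN4   Mar    65.9      
MB4   Dec    -8.4      
MB4   Apr    -11.1     
MB4   Mar    92.2      

Each (city, column) pair becomes one row: 3 × 3 = 9 rows.
For example, (FW3, Dec) → avg_temp_c=29.4.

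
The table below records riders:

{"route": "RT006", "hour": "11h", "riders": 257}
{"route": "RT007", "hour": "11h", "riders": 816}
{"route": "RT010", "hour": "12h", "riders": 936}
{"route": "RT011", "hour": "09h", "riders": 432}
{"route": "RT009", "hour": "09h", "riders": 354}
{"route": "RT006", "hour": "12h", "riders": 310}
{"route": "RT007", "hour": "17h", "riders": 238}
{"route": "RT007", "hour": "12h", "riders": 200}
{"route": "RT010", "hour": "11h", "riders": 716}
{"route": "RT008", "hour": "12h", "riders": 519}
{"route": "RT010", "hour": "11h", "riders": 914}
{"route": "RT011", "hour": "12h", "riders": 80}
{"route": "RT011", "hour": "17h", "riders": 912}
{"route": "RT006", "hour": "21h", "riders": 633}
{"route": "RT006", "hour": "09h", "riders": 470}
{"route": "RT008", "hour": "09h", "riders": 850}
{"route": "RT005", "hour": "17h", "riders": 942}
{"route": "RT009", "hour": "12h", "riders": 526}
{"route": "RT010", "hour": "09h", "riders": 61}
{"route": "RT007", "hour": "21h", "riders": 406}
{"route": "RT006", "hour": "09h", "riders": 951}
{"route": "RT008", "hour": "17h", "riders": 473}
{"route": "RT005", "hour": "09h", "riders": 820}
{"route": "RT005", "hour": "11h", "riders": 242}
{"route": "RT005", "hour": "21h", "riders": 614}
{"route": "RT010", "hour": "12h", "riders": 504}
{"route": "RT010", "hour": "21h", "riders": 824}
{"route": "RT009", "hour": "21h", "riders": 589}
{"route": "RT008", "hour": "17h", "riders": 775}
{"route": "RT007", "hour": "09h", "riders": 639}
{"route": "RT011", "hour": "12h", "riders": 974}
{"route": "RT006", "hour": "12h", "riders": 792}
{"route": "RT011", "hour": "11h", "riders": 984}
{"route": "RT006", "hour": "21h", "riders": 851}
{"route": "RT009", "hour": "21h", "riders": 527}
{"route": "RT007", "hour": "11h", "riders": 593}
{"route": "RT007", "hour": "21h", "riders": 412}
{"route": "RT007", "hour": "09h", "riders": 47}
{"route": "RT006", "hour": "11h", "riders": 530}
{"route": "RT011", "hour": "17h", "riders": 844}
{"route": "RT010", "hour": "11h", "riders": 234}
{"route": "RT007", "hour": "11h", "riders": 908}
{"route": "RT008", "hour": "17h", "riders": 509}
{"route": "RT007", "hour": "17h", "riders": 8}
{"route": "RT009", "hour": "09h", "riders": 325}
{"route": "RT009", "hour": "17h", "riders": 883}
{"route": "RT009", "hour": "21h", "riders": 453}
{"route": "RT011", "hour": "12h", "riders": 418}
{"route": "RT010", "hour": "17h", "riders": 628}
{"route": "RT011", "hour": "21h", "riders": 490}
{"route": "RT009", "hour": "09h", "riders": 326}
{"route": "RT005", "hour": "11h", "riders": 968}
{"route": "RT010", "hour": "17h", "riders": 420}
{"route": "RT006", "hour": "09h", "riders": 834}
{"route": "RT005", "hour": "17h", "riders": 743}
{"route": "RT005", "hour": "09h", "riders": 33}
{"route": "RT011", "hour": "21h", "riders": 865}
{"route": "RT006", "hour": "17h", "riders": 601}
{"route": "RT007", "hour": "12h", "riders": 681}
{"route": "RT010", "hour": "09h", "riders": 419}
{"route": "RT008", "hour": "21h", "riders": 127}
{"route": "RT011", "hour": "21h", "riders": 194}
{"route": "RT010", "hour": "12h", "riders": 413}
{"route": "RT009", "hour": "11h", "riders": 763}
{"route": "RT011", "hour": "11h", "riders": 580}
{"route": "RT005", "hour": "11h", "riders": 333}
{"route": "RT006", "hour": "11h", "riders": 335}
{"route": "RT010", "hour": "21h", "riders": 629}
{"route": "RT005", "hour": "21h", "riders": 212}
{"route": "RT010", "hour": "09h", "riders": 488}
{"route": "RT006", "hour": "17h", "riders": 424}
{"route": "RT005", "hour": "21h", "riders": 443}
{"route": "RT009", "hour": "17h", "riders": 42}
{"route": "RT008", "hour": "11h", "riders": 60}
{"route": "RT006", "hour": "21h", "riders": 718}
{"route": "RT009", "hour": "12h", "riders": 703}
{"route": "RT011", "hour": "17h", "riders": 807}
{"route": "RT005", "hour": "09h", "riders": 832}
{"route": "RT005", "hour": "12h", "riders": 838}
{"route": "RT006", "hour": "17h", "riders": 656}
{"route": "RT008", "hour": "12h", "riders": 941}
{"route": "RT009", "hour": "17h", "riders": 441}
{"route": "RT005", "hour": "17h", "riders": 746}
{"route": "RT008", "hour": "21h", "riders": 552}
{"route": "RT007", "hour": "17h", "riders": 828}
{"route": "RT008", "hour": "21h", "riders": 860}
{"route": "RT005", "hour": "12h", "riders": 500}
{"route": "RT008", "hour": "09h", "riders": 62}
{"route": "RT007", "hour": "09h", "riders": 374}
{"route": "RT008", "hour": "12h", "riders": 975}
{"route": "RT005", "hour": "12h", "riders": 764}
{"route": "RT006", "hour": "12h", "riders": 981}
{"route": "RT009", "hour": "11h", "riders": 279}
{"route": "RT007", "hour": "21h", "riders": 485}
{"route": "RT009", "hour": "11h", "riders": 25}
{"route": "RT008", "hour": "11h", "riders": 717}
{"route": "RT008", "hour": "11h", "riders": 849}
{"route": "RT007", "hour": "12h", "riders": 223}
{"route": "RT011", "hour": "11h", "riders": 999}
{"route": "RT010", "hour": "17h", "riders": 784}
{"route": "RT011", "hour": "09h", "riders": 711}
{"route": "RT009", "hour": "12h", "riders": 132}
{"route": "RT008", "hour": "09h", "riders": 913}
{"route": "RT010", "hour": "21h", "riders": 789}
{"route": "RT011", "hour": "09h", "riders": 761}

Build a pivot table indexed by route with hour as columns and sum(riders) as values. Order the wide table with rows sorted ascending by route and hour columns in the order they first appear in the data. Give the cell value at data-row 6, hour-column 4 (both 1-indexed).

With rows sorted ascending by route, row 6 is route=RT010. hour columns in first-appearance order: 11h, 12h, 09h, 17h, 21h; column 4 is 17h.
Long rows with route=RT010, hour=17h: 628 + 420 + 784 = 1832.

1832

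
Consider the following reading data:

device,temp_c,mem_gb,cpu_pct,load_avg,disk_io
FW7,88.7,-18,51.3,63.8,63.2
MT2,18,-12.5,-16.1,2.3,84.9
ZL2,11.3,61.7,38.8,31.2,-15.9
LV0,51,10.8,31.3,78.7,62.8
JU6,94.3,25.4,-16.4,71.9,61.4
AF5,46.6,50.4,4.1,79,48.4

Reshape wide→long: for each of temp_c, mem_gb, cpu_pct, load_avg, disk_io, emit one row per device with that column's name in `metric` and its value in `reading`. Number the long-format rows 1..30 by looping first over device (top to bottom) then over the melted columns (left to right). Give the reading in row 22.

25.4

30 rows total (6 × 5). Row 22: index ⌊(22-1)/5⌋ = 4 into device → JU6; (22-1) mod 5 = 1 into the melted columns → mem_gb.
So row 22 is (JU6, mem_gb, 25.4); reading = 25.4.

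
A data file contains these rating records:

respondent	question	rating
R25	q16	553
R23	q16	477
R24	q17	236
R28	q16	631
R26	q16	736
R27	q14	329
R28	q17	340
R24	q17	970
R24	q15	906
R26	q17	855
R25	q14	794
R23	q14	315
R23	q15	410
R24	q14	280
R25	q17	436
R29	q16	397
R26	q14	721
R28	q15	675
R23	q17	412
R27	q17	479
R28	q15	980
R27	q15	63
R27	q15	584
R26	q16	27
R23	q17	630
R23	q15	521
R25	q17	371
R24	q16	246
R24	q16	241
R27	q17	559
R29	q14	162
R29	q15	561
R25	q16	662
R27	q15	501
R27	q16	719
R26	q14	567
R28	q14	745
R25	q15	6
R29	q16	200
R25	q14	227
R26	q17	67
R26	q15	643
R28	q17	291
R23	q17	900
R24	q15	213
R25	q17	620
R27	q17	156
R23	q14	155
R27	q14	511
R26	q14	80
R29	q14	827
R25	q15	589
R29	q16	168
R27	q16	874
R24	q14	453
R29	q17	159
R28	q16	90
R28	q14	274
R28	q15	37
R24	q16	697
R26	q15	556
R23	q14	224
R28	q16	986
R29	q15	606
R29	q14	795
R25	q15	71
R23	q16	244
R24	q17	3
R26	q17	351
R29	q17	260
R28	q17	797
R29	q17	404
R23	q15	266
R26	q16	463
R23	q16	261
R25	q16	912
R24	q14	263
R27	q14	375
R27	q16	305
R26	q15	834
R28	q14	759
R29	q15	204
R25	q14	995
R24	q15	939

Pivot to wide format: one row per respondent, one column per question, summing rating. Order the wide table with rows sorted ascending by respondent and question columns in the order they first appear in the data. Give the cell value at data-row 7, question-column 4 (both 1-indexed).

With rows sorted ascending by respondent, row 7 is respondent=R29. question columns in first-appearance order: q16, q17, q14, q15; column 4 is q15.
Long rows with respondent=R29, question=q15: 561 + 606 + 204 = 1371.

1371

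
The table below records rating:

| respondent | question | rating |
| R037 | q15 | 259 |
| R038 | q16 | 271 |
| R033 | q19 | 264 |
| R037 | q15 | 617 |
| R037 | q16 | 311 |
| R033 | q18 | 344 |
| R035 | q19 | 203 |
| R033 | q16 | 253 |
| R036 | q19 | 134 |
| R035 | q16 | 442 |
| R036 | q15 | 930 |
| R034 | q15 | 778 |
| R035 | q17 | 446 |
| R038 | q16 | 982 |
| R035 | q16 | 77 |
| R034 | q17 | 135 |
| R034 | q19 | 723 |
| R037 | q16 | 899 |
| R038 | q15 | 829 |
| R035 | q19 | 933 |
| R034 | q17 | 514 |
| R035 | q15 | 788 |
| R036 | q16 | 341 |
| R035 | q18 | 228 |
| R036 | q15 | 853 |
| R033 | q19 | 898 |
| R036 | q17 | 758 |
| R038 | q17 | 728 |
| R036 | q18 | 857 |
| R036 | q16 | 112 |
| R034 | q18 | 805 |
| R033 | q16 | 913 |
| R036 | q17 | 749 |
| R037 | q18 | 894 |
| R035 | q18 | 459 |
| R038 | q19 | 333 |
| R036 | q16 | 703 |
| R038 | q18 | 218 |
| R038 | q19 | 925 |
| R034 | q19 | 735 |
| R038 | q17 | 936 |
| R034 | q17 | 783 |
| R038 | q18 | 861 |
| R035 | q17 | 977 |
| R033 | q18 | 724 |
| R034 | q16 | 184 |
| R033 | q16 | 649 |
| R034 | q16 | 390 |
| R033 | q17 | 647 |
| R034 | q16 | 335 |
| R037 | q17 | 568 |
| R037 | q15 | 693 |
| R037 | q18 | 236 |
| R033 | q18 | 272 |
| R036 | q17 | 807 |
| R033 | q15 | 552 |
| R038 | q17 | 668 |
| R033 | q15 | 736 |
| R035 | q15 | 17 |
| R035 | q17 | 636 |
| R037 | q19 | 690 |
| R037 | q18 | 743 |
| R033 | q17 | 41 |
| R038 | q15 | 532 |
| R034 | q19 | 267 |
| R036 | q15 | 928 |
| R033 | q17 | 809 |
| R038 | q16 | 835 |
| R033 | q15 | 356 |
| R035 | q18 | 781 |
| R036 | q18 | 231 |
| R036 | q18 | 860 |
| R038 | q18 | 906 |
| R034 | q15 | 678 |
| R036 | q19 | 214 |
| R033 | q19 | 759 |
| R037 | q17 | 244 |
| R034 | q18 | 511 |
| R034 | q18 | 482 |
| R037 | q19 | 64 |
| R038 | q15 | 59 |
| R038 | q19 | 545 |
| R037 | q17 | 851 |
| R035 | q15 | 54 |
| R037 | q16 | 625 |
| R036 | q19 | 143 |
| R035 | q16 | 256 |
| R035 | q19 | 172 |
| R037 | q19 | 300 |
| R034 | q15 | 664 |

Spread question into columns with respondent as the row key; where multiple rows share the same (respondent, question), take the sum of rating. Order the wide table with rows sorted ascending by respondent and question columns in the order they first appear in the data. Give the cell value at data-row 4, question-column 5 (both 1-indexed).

With rows sorted ascending by respondent, row 4 is respondent=R036. question columns in first-appearance order: q15, q16, q19, q18, q17; column 5 is q17.
Long rows with respondent=R036, question=q17: 758 + 749 + 807 = 2314.

2314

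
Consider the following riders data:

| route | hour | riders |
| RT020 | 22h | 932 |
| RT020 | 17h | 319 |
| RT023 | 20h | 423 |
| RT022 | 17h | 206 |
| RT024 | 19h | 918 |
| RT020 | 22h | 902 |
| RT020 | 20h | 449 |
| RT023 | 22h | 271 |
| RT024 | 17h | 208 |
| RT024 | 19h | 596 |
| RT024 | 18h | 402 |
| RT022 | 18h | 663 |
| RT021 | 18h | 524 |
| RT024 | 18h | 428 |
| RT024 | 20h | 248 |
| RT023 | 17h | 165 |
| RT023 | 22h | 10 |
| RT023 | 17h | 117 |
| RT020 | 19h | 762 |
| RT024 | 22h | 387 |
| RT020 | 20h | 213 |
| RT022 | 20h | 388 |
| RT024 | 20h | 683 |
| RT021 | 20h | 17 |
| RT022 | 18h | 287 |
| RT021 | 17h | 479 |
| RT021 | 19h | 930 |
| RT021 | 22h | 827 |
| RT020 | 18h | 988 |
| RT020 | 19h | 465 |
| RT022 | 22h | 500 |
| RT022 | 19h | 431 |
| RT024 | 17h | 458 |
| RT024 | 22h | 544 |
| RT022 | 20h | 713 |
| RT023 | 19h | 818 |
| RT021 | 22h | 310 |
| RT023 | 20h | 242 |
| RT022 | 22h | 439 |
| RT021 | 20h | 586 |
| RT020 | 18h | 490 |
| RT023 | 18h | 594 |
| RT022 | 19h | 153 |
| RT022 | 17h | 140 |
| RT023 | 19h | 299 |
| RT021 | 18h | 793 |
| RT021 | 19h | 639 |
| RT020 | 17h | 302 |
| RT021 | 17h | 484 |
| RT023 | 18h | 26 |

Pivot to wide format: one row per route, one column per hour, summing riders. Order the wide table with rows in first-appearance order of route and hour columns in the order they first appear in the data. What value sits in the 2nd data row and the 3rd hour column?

665

With rows in first-appearance order of route, row 2 is route=RT023. hour columns in first-appearance order: 22h, 17h, 20h, 19h, 18h; column 3 is 20h.
Long rows with route=RT023, hour=20h: 423 + 242 = 665.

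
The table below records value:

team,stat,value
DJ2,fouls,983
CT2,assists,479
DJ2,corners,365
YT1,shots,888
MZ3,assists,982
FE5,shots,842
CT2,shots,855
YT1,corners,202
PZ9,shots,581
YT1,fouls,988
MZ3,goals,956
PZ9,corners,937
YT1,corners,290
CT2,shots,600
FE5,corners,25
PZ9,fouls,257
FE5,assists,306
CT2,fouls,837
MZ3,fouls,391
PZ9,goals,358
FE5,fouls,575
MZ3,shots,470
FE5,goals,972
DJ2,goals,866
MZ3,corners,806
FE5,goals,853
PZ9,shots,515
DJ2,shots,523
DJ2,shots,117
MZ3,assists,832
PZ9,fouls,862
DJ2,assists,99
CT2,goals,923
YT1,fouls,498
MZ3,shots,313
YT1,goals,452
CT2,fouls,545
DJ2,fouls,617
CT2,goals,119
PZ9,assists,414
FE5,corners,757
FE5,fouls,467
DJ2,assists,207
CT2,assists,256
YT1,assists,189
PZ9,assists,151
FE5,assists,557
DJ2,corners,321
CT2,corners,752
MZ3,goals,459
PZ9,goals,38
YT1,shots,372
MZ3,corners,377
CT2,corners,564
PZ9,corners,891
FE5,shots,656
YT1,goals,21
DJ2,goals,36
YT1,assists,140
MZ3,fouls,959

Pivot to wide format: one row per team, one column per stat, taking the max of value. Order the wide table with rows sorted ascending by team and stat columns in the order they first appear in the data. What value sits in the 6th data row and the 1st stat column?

988

With rows sorted ascending by team, row 6 is team=YT1. stat columns in first-appearance order: fouls, assists, corners, shots, goals; column 1 is fouls.
Long rows with team=YT1, stat=fouls: max(988, 498) = 988.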